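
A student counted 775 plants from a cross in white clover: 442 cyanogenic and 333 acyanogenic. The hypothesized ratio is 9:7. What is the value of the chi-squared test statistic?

0.193

Total ratio parts = 16. Expected numbers out of 775:
  cyanogenic: 775 × 9/16 = 435.9375
  acyanogenic: 775 × 7/16 = 339.0625
χ² = Σ (O − E)² / E
  cyanogenic: (442 − 435.9375)² / 435.9375 = 0.0843
  acyanogenic: (333 − 339.0625)² / 339.0625 = 0.1084
χ² = 0.0843 + 0.1084 = 0.1927 ≈ 0.193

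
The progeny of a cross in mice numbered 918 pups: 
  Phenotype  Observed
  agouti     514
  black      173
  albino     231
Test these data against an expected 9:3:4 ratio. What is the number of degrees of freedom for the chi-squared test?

A goodness-of-fit test with 3 phenotype classes has df = 3 − 1 = 2.

2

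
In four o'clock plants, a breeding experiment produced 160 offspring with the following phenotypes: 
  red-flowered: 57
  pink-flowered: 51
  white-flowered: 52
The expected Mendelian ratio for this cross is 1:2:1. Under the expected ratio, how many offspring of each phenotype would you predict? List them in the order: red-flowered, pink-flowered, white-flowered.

Under the 1:2:1 hypothesis (Σ ratio = 4, N = 160):
  red-flowered: 160 × 1/4 = 40
  pink-flowered: 160 × 2/4 = 80
  white-flowered: 160 × 1/4 = 40

40, 80, 40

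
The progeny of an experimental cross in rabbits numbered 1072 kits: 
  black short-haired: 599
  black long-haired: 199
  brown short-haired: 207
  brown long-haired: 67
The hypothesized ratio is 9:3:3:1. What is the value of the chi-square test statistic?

0.226

The 9:3:3:1 ratio has 16 parts, so with N = 1072 the expected counts are:
  black short-haired: 1072 × 9/16 = 603
  black long-haired: 1072 × 3/16 = 201
  brown short-haired: 1072 × 3/16 = 201
  brown long-haired: 1072 × 1/16 = 67
χ² = Σ (O − E)² / E
  black short-haired: (599 − 603)² / 603 = 0.0265
  black long-haired: (199 − 201)² / 201 = 0.0199
  brown short-haired: (207 − 201)² / 201 = 0.1791
  brown long-haired: (67 − 67)² / 67 = 0.0000
χ² = 0.0265 + 0.0199 + 0.1791 + 0.0000 = 0.2255 ≈ 0.226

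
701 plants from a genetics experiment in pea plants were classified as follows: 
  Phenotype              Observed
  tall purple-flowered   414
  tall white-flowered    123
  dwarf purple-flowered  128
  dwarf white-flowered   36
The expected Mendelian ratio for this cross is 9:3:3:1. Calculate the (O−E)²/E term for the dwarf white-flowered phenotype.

Under the 9:3:3:1 hypothesis (Σ ratio = 16, N = 701):
  tall purple-flowered: 701 × 9/16 = 394.3125
  tall white-flowered: 701 × 3/16 = 131.4375
  dwarf purple-flowered: 701 × 3/16 = 131.4375
  dwarf white-flowered: 701 × 1/16 = 43.8125
Contribution of dwarf white-flowered: (36 − 43.8125)² / 43.8125 = 1.3931

1.393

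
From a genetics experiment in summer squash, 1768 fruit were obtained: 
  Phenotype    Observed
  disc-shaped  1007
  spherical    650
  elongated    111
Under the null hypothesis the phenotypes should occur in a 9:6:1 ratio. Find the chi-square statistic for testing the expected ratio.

0.414

The 9:6:1 ratio has 16 parts, so with N = 1768 the expected counts are:
  disc-shaped: 1768 × 9/16 = 994.5
  spherical: 1768 × 6/16 = 663
  elongated: 1768 × 1/16 = 110.5
χ² = Σ (O − E)² / E
  disc-shaped: (1007 − 994.5)² / 994.5 = 0.1571
  spherical: (650 − 663)² / 663 = 0.2549
  elongated: (111 − 110.5)² / 110.5 = 0.0023
χ² = 0.1571 + 0.2549 + 0.0023 = 0.4143 ≈ 0.414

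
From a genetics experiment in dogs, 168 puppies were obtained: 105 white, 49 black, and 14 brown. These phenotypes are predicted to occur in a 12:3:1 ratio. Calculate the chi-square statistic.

The 12:3:1 ratio has 16 parts, so with N = 168 the expected counts are:
  white: 168 × 12/16 = 126
  black: 168 × 3/16 = 31.5
  brown: 168 × 1/16 = 10.5
χ² = Σ (O − E)² / E
  white: (105 − 126)² / 126 = 3.5000
  black: (49 − 31.5)² / 31.5 = 9.7222
  brown: (14 − 10.5)² / 10.5 = 1.1667
χ² = 3.5000 + 9.7222 + 1.1667 = 14.3889 ≈ 14.389

14.389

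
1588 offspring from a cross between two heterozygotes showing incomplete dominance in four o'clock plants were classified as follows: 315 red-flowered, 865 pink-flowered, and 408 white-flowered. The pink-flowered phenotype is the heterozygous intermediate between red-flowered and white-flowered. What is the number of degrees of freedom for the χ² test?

With incomplete dominance, a heterozygote × heterozygote cross gives a 1:2:1 phenotypic ratio.
A goodness-of-fit test with 3 phenotype classes has df = 3 − 1 = 2.

2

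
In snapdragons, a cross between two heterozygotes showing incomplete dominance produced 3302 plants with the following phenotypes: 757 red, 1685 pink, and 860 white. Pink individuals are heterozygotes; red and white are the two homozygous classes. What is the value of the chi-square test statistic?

7.826

With incomplete dominance, a heterozygote × heterozygote cross gives a 1:2:1 phenotypic ratio.
Expected counts for N = 3302 under a 1:2:1 ratio (total parts = 4):
  red: 3302 × 1/4 = 825.5
  pink: 3302 × 2/4 = 1651
  white: 3302 × 1/4 = 825.5
χ² = Σ (O − E)² / E
  red: (757 − 825.5)² / 825.5 = 5.6841
  pink: (1685 − 1651)² / 1651 = 0.7002
  white: (860 − 825.5)² / 825.5 = 1.4419
χ² = 5.6841 + 0.7002 + 1.4419 = 7.8262 ≈ 7.826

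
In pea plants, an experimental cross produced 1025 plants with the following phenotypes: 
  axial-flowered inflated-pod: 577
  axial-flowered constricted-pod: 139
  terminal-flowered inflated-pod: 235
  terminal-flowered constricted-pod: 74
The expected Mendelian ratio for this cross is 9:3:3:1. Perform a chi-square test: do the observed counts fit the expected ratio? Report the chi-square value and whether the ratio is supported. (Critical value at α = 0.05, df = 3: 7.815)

25.798; not consistent

Under the 9:3:3:1 hypothesis (Σ ratio = 16, N = 1025):
  axial-flowered inflated-pod: 1025 × 9/16 = 576.5625
  axial-flowered constricted-pod: 1025 × 3/16 = 192.1875
  terminal-flowered inflated-pod: 1025 × 3/16 = 192.1875
  terminal-flowered constricted-pod: 1025 × 1/16 = 64.0625
χ² = Σ (O − E)² / E
  axial-flowered inflated-pod: (577 − 576.5625)² / 576.5625 = 0.0003
  axial-flowered constricted-pod: (139 − 192.1875)² / 192.1875 = 14.7195
  terminal-flowered inflated-pod: (235 − 192.1875)² / 192.1875 = 9.5371
  terminal-flowered constricted-pod: (74 − 64.0625)² / 64.0625 = 1.5415
χ² = 0.0003 + 14.7195 + 9.5371 + 1.5415 = 25.7984 ≈ 25.798
Degrees of freedom = 4 − 1 = 3; critical value at α = 0.05 is 7.815.
Since 25.798 > 7.815, we reject the null hypothesis — the data do not fit the 9:3:3:1 ratio.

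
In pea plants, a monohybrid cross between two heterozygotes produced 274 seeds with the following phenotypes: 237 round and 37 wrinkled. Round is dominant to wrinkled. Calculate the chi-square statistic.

19.314

For a monohybrid cross between heterozygotes with complete dominance, the expected phenotypic ratio is 3:1.
The 3:1 ratio has 4 parts, so with N = 274 the expected counts are:
  round: 274 × 3/4 = 205.5
  wrinkled: 274 × 1/4 = 68.5
χ² = Σ (O − E)² / E
  round: (237 − 205.5)² / 205.5 = 4.8285
  wrinkled: (37 − 68.5)² / 68.5 = 14.4854
χ² = 4.8285 + 14.4854 = 19.3139 ≈ 19.314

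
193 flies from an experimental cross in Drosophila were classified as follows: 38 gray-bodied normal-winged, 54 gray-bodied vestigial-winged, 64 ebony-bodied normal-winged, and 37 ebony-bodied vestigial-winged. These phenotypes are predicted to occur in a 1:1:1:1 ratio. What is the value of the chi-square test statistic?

Expected counts for N = 193 under a 1:1:1:1 ratio (total parts = 4):
  gray-bodied normal-winged: 193 × 1/4 = 48.25
  gray-bodied vestigial-winged: 193 × 1/4 = 48.25
  ebony-bodied normal-winged: 193 × 1/4 = 48.25
  ebony-bodied vestigial-winged: 193 × 1/4 = 48.25
χ² = Σ (O − E)² / E
  gray-bodied normal-winged: (38 − 48.25)² / 48.25 = 2.1775
  gray-bodied vestigial-winged: (54 − 48.25)² / 48.25 = 0.6852
  ebony-bodied normal-winged: (64 − 48.25)² / 48.25 = 5.1412
  ebony-bodied vestigial-winged: (37 − 48.25)² / 48.25 = 2.6231
χ² = 2.1775 + 0.6852 + 5.1412 + 2.6231 = 10.627

10.627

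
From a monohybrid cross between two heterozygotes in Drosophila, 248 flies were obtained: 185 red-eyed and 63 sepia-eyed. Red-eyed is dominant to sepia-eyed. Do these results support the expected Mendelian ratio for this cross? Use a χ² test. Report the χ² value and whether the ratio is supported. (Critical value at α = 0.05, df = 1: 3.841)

0.022; consistent

For a monohybrid cross between heterozygotes with complete dominance, the expected phenotypic ratio is 3:1.
Total ratio parts = 4. Expected numbers out of 248:
  red-eyed: 248 × 3/4 = 186
  sepia-eyed: 248 × 1/4 = 62
χ² = Σ (O − E)² / E
  red-eyed: (185 − 186)² / 186 = 0.0054
  sepia-eyed: (63 − 62)² / 62 = 0.0161
χ² = 0.0054 + 0.0161 = 0.0215 ≈ 0.022
Degrees of freedom = 2 − 1 = 1; critical value at α = 0.05 is 3.841.
Since 0.022 < 3.841, we fail to reject the null hypothesis — the data are consistent with the 3:1 ratio.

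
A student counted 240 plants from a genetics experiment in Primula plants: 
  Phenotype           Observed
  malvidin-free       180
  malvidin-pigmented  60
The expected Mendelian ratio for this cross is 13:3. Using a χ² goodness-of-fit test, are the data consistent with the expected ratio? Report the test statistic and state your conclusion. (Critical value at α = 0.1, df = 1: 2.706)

6.154; not consistent

Expected counts for N = 240 under a 13:3 ratio (total parts = 16):
  malvidin-free: 240 × 13/16 = 195
  malvidin-pigmented: 240 × 3/16 = 45
χ² = Σ (O − E)² / E
  malvidin-free: (180 − 195)² / 195 = 1.1538
  malvidin-pigmented: (60 − 45)² / 45 = 5.0000
χ² = 1.1538 + 5.0000 = 6.1538 ≈ 6.154
Degrees of freedom = 2 − 1 = 1; critical value at α = 0.1 is 2.706.
Since 6.154 > 2.706, we reject the null hypothesis — the data do not fit the 13:3 ratio.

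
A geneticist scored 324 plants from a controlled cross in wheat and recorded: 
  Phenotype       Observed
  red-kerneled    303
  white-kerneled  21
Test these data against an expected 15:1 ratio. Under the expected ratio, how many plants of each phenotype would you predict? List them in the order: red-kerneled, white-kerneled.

Under the 15:1 hypothesis (Σ ratio = 16, N = 324):
  red-kerneled: 324 × 15/16 = 303.75
  white-kerneled: 324 × 1/16 = 20.25

303.75, 20.25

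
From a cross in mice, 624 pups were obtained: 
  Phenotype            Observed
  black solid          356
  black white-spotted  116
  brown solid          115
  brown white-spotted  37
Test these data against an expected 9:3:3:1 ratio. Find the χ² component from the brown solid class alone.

0.034

Total ratio parts = 16. Expected numbers out of 624:
  black solid: 624 × 9/16 = 351
  black white-spotted: 624 × 3/16 = 117
  brown solid: 624 × 3/16 = 117
  brown white-spotted: 624 × 1/16 = 39
Contribution of brown solid: (115 − 117)² / 117 = 0.0342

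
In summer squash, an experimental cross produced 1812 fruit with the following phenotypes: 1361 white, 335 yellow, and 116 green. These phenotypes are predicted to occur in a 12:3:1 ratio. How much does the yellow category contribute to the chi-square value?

0.066

Under the 12:3:1 hypothesis (Σ ratio = 16, N = 1812):
  white: 1812 × 12/16 = 1359
  yellow: 1812 × 3/16 = 339.75
  green: 1812 × 1/16 = 113.25
Contribution of yellow: (335 − 339.75)² / 339.75 = 0.0664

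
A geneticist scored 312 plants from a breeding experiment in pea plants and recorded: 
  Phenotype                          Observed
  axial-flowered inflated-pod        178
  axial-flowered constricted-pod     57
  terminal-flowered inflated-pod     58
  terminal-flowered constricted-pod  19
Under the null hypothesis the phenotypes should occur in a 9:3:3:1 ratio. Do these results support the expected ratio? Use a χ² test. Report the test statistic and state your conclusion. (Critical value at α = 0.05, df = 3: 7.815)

Total ratio parts = 16. Expected numbers out of 312:
  axial-flowered inflated-pod: 312 × 9/16 = 175.5
  axial-flowered constricted-pod: 312 × 3/16 = 58.5
  terminal-flowered inflated-pod: 312 × 3/16 = 58.5
  terminal-flowered constricted-pod: 312 × 1/16 = 19.5
χ² = Σ (O − E)² / E
  axial-flowered inflated-pod: (178 − 175.5)² / 175.5 = 0.0356
  axial-flowered constricted-pod: (57 − 58.5)² / 58.5 = 0.0385
  terminal-flowered inflated-pod: (58 − 58.5)² / 58.5 = 0.0043
  terminal-flowered constricted-pod: (19 − 19.5)² / 19.5 = 0.0128
χ² = 0.0356 + 0.0385 + 0.0043 + 0.0128 = 0.0912 ≈ 0.091
Degrees of freedom = 4 − 1 = 3; critical value at α = 0.05 is 7.815.
Since 0.091 < 7.815, we fail to reject the null hypothesis — the data are consistent with the 9:3:3:1 ratio.

0.091; consistent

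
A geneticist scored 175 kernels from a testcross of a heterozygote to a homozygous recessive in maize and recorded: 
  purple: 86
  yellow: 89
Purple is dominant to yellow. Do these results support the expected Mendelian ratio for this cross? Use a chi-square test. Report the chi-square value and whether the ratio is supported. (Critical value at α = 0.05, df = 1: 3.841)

A testcross of a heterozygote (Aa × aa) gives a 1:1 phenotypic ratio.
Under the 1:1 hypothesis (Σ ratio = 2, N = 175):
  purple: 175 × 1/2 = 87.5
  yellow: 175 × 1/2 = 87.5
χ² = Σ (O − E)² / E
  purple: (86 − 87.5)² / 87.5 = 0.0257
  yellow: (89 − 87.5)² / 87.5 = 0.0257
χ² = 0.0257 + 0.0257 = 0.0514 ≈ 0.051
Degrees of freedom = 2 − 1 = 1; critical value at α = 0.05 is 3.841.
Since 0.051 < 3.841, we fail to reject the null hypothesis — the data are consistent with the 1:1 ratio.

0.051; consistent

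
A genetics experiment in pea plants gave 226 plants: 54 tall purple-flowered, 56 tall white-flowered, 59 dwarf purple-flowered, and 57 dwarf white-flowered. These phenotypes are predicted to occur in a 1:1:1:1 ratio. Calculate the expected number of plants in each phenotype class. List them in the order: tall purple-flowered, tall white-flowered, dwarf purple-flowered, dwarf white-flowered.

56.5, 56.5, 56.5, 56.5

Total ratio parts = 4. Expected numbers out of 226:
  tall purple-flowered: 226 × 1/4 = 56.5
  tall white-flowered: 226 × 1/4 = 56.5
  dwarf purple-flowered: 226 × 1/4 = 56.5
  dwarf white-flowered: 226 × 1/4 = 56.5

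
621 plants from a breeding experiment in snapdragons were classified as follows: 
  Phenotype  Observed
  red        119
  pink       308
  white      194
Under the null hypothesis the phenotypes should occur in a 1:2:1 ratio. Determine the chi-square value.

18.156

The 1:2:1 ratio has 4 parts, so with N = 621 the expected counts are:
  red: 621 × 1/4 = 155.25
  pink: 621 × 2/4 = 310.5
  white: 621 × 1/4 = 155.25
χ² = Σ (O − E)² / E
  red: (119 − 155.25)² / 155.25 = 8.4642
  pink: (308 − 310.5)² / 310.5 = 0.0201
  white: (194 − 155.25)² / 155.25 = 9.6719
χ² = 8.4642 + 0.0201 + 9.6719 = 18.1562 ≈ 18.156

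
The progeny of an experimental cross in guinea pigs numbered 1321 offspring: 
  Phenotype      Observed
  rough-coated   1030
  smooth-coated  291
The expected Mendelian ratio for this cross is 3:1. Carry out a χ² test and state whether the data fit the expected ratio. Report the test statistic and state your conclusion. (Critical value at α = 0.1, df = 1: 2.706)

Expected counts for N = 1321 under a 3:1 ratio (total parts = 4):
  rough-coated: 1321 × 3/4 = 990.75
  smooth-coated: 1321 × 1/4 = 330.25
χ² = Σ (O − E)² / E
  rough-coated: (1030 − 990.75)² / 990.75 = 1.5549
  smooth-coated: (291 − 330.25)² / 330.25 = 4.6648
χ² = 1.5549 + 4.6648 = 6.2197 ≈ 6.220
Degrees of freedom = 2 − 1 = 1; critical value at α = 0.1 is 2.706.
Since 6.220 > 2.706, we reject the null hypothesis — the data do not fit the 3:1 ratio.

6.220; not consistent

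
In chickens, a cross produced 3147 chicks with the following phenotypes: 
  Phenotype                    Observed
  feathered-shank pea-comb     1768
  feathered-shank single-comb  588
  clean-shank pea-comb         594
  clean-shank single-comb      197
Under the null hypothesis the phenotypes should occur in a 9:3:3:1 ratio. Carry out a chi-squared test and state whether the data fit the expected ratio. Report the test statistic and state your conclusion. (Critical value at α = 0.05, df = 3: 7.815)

0.037; consistent

Total ratio parts = 16. Expected numbers out of 3147:
  feathered-shank pea-comb: 3147 × 9/16 = 1770.1875
  feathered-shank single-comb: 3147 × 3/16 = 590.0625
  clean-shank pea-comb: 3147 × 3/16 = 590.0625
  clean-shank single-comb: 3147 × 1/16 = 196.6875
χ² = Σ (O − E)² / E
  feathered-shank pea-comb: (1768 − 1770.1875)² / 1770.1875 = 0.0027
  feathered-shank single-comb: (588 − 590.0625)² / 590.0625 = 0.0072
  clean-shank pea-comb: (594 − 590.0625)² / 590.0625 = 0.0263
  clean-shank single-comb: (197 − 196.6875)² / 196.6875 = 0.0005
χ² = 0.0027 + 0.0072 + 0.0263 + 0.0005 = 0.0367 ≈ 0.037
Degrees of freedom = 4 − 1 = 3; critical value at α = 0.05 is 7.815.
Since 0.037 < 7.815, we fail to reject the null hypothesis — the data are consistent with the 9:3:3:1 ratio.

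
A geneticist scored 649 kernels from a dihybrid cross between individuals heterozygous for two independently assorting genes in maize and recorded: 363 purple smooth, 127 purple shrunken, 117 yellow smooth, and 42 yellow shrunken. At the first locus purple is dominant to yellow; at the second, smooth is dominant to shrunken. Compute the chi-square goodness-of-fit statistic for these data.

A dihybrid F₂ with independent assortment and complete dominance at both loci gives a 9:3:3:1 phenotypic ratio.
Total ratio parts = 16. Expected numbers out of 649:
  purple smooth: 649 × 9/16 = 365.0625
  purple shrunken: 649 × 3/16 = 121.6875
  yellow smooth: 649 × 3/16 = 121.6875
  yellow shrunken: 649 × 1/16 = 40.5625
χ² = Σ (O − E)² / E
  purple smooth: (363 − 365.0625)² / 365.0625 = 0.0117
  purple shrunken: (127 − 121.6875)² / 121.6875 = 0.2319
  yellow smooth: (117 − 121.6875)² / 121.6875 = 0.1806
  yellow shrunken: (42 − 40.5625)² / 40.5625 = 0.0509
χ² = 0.0117 + 0.2319 + 0.1806 + 0.0509 = 0.4751 ≈ 0.475

0.475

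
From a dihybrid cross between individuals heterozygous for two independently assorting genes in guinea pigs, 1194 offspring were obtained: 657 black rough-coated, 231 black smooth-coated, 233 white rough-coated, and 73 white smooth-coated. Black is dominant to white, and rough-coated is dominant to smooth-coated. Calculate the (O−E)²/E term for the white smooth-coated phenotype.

0.035

A dihybrid F₂ with independent assortment and complete dominance at both loci gives a 9:3:3:1 phenotypic ratio.
Under the 9:3:3:1 hypothesis (Σ ratio = 16, N = 1194):
  black rough-coated: 1194 × 9/16 = 671.625
  black smooth-coated: 1194 × 3/16 = 223.875
  white rough-coated: 1194 × 3/16 = 223.875
  white smooth-coated: 1194 × 1/16 = 74.625
Contribution of white smooth-coated: (73 − 74.625)² / 74.625 = 0.0354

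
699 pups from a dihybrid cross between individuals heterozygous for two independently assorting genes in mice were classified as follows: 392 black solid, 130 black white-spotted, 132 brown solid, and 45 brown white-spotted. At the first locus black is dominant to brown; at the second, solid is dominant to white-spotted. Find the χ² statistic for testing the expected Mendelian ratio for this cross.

0.058

A dihybrid F₂ with independent assortment and complete dominance at both loci gives a 9:3:3:1 phenotypic ratio.
Total ratio parts = 16. Expected numbers out of 699:
  black solid: 699 × 9/16 = 393.1875
  black white-spotted: 699 × 3/16 = 131.0625
  brown solid: 699 × 3/16 = 131.0625
  brown white-spotted: 699 × 1/16 = 43.6875
χ² = Σ (O − E)² / E
  black solid: (392 − 393.1875)² / 393.1875 = 0.0036
  black white-spotted: (130 − 131.0625)² / 131.0625 = 0.0086
  brown solid: (132 − 131.0625)² / 131.0625 = 0.0067
  brown white-spotted: (45 − 43.6875)² / 43.6875 = 0.0394
χ² = 0.0036 + 0.0086 + 0.0067 + 0.0394 = 0.0583 ≈ 0.058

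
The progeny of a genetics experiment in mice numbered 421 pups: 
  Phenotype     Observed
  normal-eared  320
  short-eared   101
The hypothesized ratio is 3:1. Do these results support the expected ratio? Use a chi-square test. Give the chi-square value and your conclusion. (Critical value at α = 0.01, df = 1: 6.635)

0.229; consistent

Total ratio parts = 4. Expected numbers out of 421:
  normal-eared: 421 × 3/4 = 315.75
  short-eared: 421 × 1/4 = 105.25
χ² = Σ (O − E)² / E
  normal-eared: (320 − 315.75)² / 315.75 = 0.0572
  short-eared: (101 − 105.25)² / 105.25 = 0.1716
χ² = 0.0572 + 0.1716 = 0.2288 ≈ 0.229
Degrees of freedom = 2 − 1 = 1; critical value at α = 0.01 is 6.635.
Since 0.229 < 6.635, we fail to reject the null hypothesis — the data are consistent with the 3:1 ratio.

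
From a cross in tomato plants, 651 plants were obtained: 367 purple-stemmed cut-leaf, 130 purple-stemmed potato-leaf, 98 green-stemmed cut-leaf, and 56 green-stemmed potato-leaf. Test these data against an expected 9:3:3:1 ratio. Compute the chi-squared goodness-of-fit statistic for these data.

Total ratio parts = 16. Expected numbers out of 651:
  purple-stemmed cut-leaf: 651 × 9/16 = 366.1875
  purple-stemmed potato-leaf: 651 × 3/16 = 122.0625
  green-stemmed cut-leaf: 651 × 3/16 = 122.0625
  green-stemmed potato-leaf: 651 × 1/16 = 40.6875
χ² = Σ (O − E)² / E
  purple-stemmed cut-leaf: (367 − 366.1875)² / 366.1875 = 0.0018
  purple-stemmed potato-leaf: (130 − 122.0625)² / 122.0625 = 0.5162
  green-stemmed cut-leaf: (98 − 122.0625)² / 122.0625 = 4.7435
  green-stemmed potato-leaf: (56 − 40.6875)² / 40.6875 = 5.7628
χ² = 0.0018 + 0.5162 + 4.7435 + 5.7628 = 11.0243 ≈ 11.024

11.024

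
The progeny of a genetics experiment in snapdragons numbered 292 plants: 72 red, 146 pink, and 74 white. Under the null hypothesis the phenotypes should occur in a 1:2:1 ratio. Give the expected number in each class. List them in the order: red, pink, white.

Under the 1:2:1 hypothesis (Σ ratio = 4, N = 292):
  red: 292 × 1/4 = 73
  pink: 292 × 2/4 = 146
  white: 292 × 1/4 = 73

73, 146, 73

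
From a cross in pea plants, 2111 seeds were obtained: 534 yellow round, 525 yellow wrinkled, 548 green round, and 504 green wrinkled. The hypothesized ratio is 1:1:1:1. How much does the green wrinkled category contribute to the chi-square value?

The 1:1:1:1 ratio has 4 parts, so with N = 2111 the expected counts are:
  yellow round: 2111 × 1/4 = 527.75
  yellow wrinkled: 2111 × 1/4 = 527.75
  green round: 2111 × 1/4 = 527.75
  green wrinkled: 2111 × 1/4 = 527.75
Contribution of green wrinkled: (504 − 527.75)² / 527.75 = 1.0688

1.069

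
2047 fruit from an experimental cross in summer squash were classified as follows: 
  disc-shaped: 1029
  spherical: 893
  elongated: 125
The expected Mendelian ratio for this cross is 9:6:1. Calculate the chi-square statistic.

33.564

Under the 9:6:1 hypothesis (Σ ratio = 16, N = 2047):
  disc-shaped: 2047 × 9/16 = 1151.4375
  spherical: 2047 × 6/16 = 767.625
  elongated: 2047 × 1/16 = 127.9375
χ² = Σ (O − E)² / E
  disc-shaped: (1029 − 1151.4375)² / 1151.4375 = 13.0193
  spherical: (893 − 767.625)² / 767.625 = 20.4773
  elongated: (125 − 127.9375)² / 127.9375 = 0.0674
χ² = 13.0193 + 20.4773 + 0.0674 = 33.564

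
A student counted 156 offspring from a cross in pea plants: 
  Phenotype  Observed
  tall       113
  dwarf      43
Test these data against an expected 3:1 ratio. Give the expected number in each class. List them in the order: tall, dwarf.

Total ratio parts = 4. Expected numbers out of 156:
  tall: 156 × 3/4 = 117
  dwarf: 156 × 1/4 = 39

117, 39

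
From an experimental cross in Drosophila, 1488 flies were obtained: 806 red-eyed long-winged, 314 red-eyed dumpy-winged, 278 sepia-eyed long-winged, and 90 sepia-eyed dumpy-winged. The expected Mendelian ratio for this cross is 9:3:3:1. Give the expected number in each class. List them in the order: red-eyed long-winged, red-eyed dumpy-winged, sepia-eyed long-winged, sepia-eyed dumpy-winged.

837, 279, 279, 93

Under the 9:3:3:1 hypothesis (Σ ratio = 16, N = 1488):
  red-eyed long-winged: 1488 × 9/16 = 837
  red-eyed dumpy-winged: 1488 × 3/16 = 279
  sepia-eyed long-winged: 1488 × 3/16 = 279
  sepia-eyed dumpy-winged: 1488 × 1/16 = 93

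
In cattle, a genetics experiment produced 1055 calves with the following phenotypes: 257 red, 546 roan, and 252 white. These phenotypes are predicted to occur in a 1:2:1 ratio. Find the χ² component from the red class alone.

0.173

The 1:2:1 ratio has 4 parts, so with N = 1055 the expected counts are:
  red: 1055 × 1/4 = 263.75
  roan: 1055 × 2/4 = 527.5
  white: 1055 × 1/4 = 263.75
Contribution of red: (257 − 263.75)² / 263.75 = 0.1727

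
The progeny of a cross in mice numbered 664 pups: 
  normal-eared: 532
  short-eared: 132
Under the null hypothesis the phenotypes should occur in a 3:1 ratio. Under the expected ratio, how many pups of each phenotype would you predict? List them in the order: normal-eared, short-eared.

Under the 3:1 hypothesis (Σ ratio = 4, N = 664):
  normal-eared: 664 × 3/4 = 498
  short-eared: 664 × 1/4 = 166

498, 166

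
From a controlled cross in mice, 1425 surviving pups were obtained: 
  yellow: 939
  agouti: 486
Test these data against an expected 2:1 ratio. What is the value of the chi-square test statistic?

Total ratio parts = 3. Expected numbers out of 1425:
  yellow: 1425 × 2/3 = 950
  agouti: 1425 × 1/3 = 475
χ² = Σ (O − E)² / E
  yellow: (939 − 950)² / 950 = 0.1274
  agouti: (486 − 475)² / 475 = 0.2547
χ² = 0.1274 + 0.2547 = 0.3821 ≈ 0.382

0.382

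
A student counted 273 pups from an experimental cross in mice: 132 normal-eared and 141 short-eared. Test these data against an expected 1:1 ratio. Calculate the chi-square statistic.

Expected counts for N = 273 under a 1:1 ratio (total parts = 2):
  normal-eared: 273 × 1/2 = 136.5
  short-eared: 273 × 1/2 = 136.5
χ² = Σ (O − E)² / E
  normal-eared: (132 − 136.5)² / 136.5 = 0.1484
  short-eared: (141 − 136.5)² / 136.5 = 0.1484
χ² = 0.1484 + 0.1484 = 0.2968 ≈ 0.297

0.297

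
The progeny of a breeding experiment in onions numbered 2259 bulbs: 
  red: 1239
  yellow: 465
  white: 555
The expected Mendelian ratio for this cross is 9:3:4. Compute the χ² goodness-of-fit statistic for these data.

5.012

Total ratio parts = 16. Expected numbers out of 2259:
  red: 2259 × 9/16 = 1270.6875
  yellow: 2259 × 3/16 = 423.5625
  white: 2259 × 4/16 = 564.75
χ² = Σ (O − E)² / E
  red: (1239 − 1270.6875)² / 1270.6875 = 0.7902
  yellow: (465 − 423.5625)² / 423.5625 = 4.0539
  white: (555 − 564.75)² / 564.75 = 0.1683
χ² = 0.7902 + 4.0539 + 0.1683 = 5.0124 ≈ 5.012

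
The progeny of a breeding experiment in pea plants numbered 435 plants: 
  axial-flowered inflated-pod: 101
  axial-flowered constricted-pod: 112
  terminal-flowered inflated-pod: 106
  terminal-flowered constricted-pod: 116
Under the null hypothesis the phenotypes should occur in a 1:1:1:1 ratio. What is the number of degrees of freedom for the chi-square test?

3

A goodness-of-fit test with 4 phenotype classes has df = 4 − 1 = 3.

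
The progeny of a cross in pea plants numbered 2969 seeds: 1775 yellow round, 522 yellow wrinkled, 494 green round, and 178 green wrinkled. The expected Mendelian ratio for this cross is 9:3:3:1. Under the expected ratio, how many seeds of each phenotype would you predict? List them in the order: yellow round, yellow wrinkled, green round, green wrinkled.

1670.0625, 556.6875, 556.6875, 185.5625

The 9:3:3:1 ratio has 16 parts, so with N = 2969 the expected counts are:
  yellow round: 2969 × 9/16 = 1670.0625
  yellow wrinkled: 2969 × 3/16 = 556.6875
  green round: 2969 × 3/16 = 556.6875
  green wrinkled: 2969 × 1/16 = 185.5625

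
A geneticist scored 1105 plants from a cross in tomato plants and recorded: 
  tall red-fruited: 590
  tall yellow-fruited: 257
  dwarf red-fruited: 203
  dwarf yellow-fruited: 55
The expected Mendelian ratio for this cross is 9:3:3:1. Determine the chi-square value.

The 9:3:3:1 ratio has 16 parts, so with N = 1105 the expected counts are:
  tall red-fruited: 1105 × 9/16 = 621.5625
  tall yellow-fruited: 1105 × 3/16 = 207.1875
  dwarf red-fruited: 1105 × 3/16 = 207.1875
  dwarf yellow-fruited: 1105 × 1/16 = 69.0625
χ² = Σ (O − E)² / E
  tall red-fruited: (590 − 621.5625)² / 621.5625 = 1.6027
  tall yellow-fruited: (257 − 207.1875)² / 207.1875 = 11.9760
  dwarf red-fruited: (203 − 207.1875)² / 207.1875 = 0.0846
  dwarf yellow-fruited: (55 − 69.0625)² / 69.0625 = 2.8634
χ² = 1.6027 + 11.9760 + 0.0846 + 2.8634 = 16.5267 ≈ 16.527

16.527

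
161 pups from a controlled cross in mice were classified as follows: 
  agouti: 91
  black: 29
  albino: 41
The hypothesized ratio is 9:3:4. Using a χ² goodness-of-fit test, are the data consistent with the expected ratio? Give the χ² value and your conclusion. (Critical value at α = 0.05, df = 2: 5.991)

Expected counts for N = 161 under a 9:3:4 ratio (total parts = 16):
  agouti: 161 × 9/16 = 90.5625
  black: 161 × 3/16 = 30.1875
  albino: 161 × 4/16 = 40.25
χ² = Σ (O − E)² / E
  agouti: (91 − 90.5625)² / 90.5625 = 0.0021
  black: (29 − 30.1875)² / 30.1875 = 0.0467
  albino: (41 − 40.25)² / 40.25 = 0.0140
χ² = 0.0021 + 0.0467 + 0.0140 = 0.0628 ≈ 0.063
Degrees of freedom = 3 − 1 = 2; critical value at α = 0.05 is 5.991.
Since 0.063 < 5.991, we fail to reject the null hypothesis — the data are consistent with the 9:3:4 ratio.

0.063; consistent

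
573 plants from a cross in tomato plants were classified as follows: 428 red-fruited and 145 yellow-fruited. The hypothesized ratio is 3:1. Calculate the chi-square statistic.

The 3:1 ratio has 4 parts, so with N = 573 the expected counts are:
  red-fruited: 573 × 3/4 = 429.75
  yellow-fruited: 573 × 1/4 = 143.25
χ² = Σ (O − E)² / E
  red-fruited: (428 − 429.75)² / 429.75 = 0.0071
  yellow-fruited: (145 − 143.25)² / 143.25 = 0.0214
χ² = 0.0071 + 0.0214 = 0.0285 ≈ 0.029

0.029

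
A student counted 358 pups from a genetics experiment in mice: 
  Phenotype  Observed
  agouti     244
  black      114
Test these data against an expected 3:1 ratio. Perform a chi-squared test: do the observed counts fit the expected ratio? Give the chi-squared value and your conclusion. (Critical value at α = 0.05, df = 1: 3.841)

The 3:1 ratio has 4 parts, so with N = 358 the expected counts are:
  agouti: 358 × 3/4 = 268.5
  black: 358 × 1/4 = 89.5
χ² = Σ (O − E)² / E
  agouti: (244 − 268.5)² / 268.5 = 2.2356
  black: (114 − 89.5)² / 89.5 = 6.7067
χ² = 2.2356 + 6.7067 = 8.9423 ≈ 8.942
Degrees of freedom = 2 − 1 = 1; critical value at α = 0.05 is 3.841.
Since 8.942 > 3.841, we reject the null hypothesis — the data do not fit the 3:1 ratio.

8.942; not consistent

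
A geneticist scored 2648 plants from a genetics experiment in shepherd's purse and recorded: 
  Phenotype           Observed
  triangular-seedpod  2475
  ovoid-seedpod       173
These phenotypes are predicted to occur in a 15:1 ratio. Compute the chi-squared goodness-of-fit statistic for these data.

0.363

Expected counts for N = 2648 under a 15:1 ratio (total parts = 16):
  triangular-seedpod: 2648 × 15/16 = 2482.5
  ovoid-seedpod: 2648 × 1/16 = 165.5
χ² = Σ (O − E)² / E
  triangular-seedpod: (2475 − 2482.5)² / 2482.5 = 0.0227
  ovoid-seedpod: (173 − 165.5)² / 165.5 = 0.3399
χ² = 0.0227 + 0.3399 = 0.3626 ≈ 0.363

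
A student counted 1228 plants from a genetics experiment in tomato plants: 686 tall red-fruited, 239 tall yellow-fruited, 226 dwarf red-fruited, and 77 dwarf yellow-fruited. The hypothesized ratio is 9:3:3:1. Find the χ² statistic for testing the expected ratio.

Total ratio parts = 16. Expected numbers out of 1228:
  tall red-fruited: 1228 × 9/16 = 690.75
  tall yellow-fruited: 1228 × 3/16 = 230.25
  dwarf red-fruited: 1228 × 3/16 = 230.25
  dwarf yellow-fruited: 1228 × 1/16 = 76.75
χ² = Σ (O − E)² / E
  tall red-fruited: (686 − 690.75)² / 690.75 = 0.0327
  tall yellow-fruited: (239 − 230.25)² / 230.25 = 0.3325
  dwarf red-fruited: (226 − 230.25)² / 230.25 = 0.0784
  dwarf yellow-fruited: (77 − 76.75)² / 76.75 = 0.0008
χ² = 0.0327 + 0.3325 + 0.0784 + 0.0008 = 0.4444 ≈ 0.444

0.444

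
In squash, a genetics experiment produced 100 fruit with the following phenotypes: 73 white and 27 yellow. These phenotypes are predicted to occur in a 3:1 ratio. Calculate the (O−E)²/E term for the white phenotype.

0.053

Under the 3:1 hypothesis (Σ ratio = 4, N = 100):
  white: 100 × 3/4 = 75
  yellow: 100 × 1/4 = 25
Contribution of white: (73 − 75)² / 75 = 0.0533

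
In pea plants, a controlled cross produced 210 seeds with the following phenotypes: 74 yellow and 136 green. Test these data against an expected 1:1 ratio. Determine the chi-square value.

18.305

Under the 1:1 hypothesis (Σ ratio = 2, N = 210):
  yellow: 210 × 1/2 = 105
  green: 210 × 1/2 = 105
χ² = Σ (O − E)² / E
  yellow: (74 − 105)² / 105 = 9.1524
  green: (136 − 105)² / 105 = 9.1524
χ² = 9.1524 + 9.1524 = 18.3048 ≈ 18.305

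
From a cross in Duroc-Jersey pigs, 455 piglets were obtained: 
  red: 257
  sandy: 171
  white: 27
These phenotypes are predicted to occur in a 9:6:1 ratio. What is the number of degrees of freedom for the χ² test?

2

A goodness-of-fit test with 3 phenotype classes has df = 3 − 1 = 2.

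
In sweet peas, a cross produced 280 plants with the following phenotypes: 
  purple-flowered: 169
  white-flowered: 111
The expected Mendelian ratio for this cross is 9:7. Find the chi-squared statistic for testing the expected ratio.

1.919

Under the 9:7 hypothesis (Σ ratio = 16, N = 280):
  purple-flowered: 280 × 9/16 = 157.5
  white-flowered: 280 × 7/16 = 122.5
χ² = Σ (O − E)² / E
  purple-flowered: (169 − 157.5)² / 157.5 = 0.8397
  white-flowered: (111 − 122.5)² / 122.5 = 1.0796
χ² = 0.8397 + 1.0796 = 1.9193 ≈ 1.919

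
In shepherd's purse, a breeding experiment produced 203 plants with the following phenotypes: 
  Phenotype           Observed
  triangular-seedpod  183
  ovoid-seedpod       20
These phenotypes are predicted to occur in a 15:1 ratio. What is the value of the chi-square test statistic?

4.496

Under the 15:1 hypothesis (Σ ratio = 16, N = 203):
  triangular-seedpod: 203 × 15/16 = 190.3125
  ovoid-seedpod: 203 × 1/16 = 12.6875
χ² = Σ (O − E)² / E
  triangular-seedpod: (183 − 190.3125)² / 190.3125 = 0.2810
  ovoid-seedpod: (20 − 12.6875)² / 12.6875 = 4.2146
χ² = 0.2810 + 4.2146 = 4.4956 ≈ 4.496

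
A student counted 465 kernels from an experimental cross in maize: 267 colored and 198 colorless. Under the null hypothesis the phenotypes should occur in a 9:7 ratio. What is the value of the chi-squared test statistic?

Total ratio parts = 16. Expected numbers out of 465:
  colored: 465 × 9/16 = 261.5625
  colorless: 465 × 7/16 = 203.4375
χ² = Σ (O − E)² / E
  colored: (267 − 261.5625)² / 261.5625 = 0.1130
  colorless: (198 − 203.4375)² / 203.4375 = 0.1453
χ² = 0.1130 + 0.1453 = 0.2583 ≈ 0.258

0.258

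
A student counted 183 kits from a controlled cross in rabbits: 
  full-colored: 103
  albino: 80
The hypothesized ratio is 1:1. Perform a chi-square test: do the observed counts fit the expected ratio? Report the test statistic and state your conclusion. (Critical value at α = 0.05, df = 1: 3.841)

The 1:1 ratio has 2 parts, so with N = 183 the expected counts are:
  full-colored: 183 × 1/2 = 91.5
  albino: 183 × 1/2 = 91.5
χ² = Σ (O − E)² / E
  full-colored: (103 − 91.5)² / 91.5 = 1.4454
  albino: (80 − 91.5)² / 91.5 = 1.4454
χ² = 1.4454 + 1.4454 = 2.8908 ≈ 2.891
Degrees of freedom = 2 − 1 = 1; critical value at α = 0.05 is 3.841.
Since 2.891 < 3.841, we fail to reject the null hypothesis — the data are consistent with the 1:1 ratio.

2.891; consistent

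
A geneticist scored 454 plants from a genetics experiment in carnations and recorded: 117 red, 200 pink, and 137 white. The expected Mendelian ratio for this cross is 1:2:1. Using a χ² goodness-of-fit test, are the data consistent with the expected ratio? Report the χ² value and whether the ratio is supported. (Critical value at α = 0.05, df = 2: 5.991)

Total ratio parts = 4. Expected numbers out of 454:
  red: 454 × 1/4 = 113.5
  pink: 454 × 2/4 = 227
  white: 454 × 1/4 = 113.5
χ² = Σ (O − E)² / E
  red: (117 − 113.5)² / 113.5 = 0.1079
  pink: (200 − 227)² / 227 = 3.2115
  white: (137 − 113.5)² / 113.5 = 4.8656
χ² = 0.1079 + 3.2115 + 4.8656 = 8.185
Degrees of freedom = 3 − 1 = 2; critical value at α = 0.05 is 5.991.
Since 8.185 > 5.991, we reject the null hypothesis — the data do not fit the 1:2:1 ratio.

8.185; not consistent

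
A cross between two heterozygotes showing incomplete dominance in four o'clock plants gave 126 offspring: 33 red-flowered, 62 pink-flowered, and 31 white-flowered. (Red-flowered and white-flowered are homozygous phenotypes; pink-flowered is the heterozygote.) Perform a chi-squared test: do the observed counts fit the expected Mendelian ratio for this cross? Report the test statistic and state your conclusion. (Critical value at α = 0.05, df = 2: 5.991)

0.095; consistent

With incomplete dominance, a heterozygote × heterozygote cross gives a 1:2:1 phenotypic ratio.
Total ratio parts = 4. Expected numbers out of 126:
  red-flowered: 126 × 1/4 = 31.5
  pink-flowered: 126 × 2/4 = 63
  white-flowered: 126 × 1/4 = 31.5
χ² = Σ (O − E)² / E
  red-flowered: (33 − 31.5)² / 31.5 = 0.0714
  pink-flowered: (62 − 63)² / 63 = 0.0159
  white-flowered: (31 − 31.5)² / 31.5 = 0.0079
χ² = 0.0714 + 0.0159 + 0.0079 = 0.0952 ≈ 0.095
Degrees of freedom = 3 − 1 = 2; critical value at α = 0.05 is 5.991.
Since 0.095 < 5.991, we fail to reject the null hypothesis — the data are consistent with the 1:2:1 ratio.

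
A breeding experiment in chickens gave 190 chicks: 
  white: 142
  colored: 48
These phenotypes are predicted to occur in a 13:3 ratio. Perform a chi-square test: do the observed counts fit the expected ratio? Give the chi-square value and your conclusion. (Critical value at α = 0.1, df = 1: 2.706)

5.291; not consistent

Total ratio parts = 16. Expected numbers out of 190:
  white: 190 × 13/16 = 154.375
  colored: 190 × 3/16 = 35.625
χ² = Σ (O − E)² / E
  white: (142 − 154.375)² / 154.375 = 0.9920
  colored: (48 − 35.625)² / 35.625 = 4.2987
χ² = 0.9920 + 4.2987 = 5.2907 ≈ 5.291
Degrees of freedom = 2 − 1 = 1; critical value at α = 0.1 is 2.706.
Since 5.291 > 2.706, we reject the null hypothesis — the data do not fit the 13:3 ratio.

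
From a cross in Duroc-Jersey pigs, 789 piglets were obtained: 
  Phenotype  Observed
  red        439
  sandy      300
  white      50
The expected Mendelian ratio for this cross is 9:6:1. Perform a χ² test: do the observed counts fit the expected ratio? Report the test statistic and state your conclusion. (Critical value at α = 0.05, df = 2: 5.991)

Expected counts for N = 789 under a 9:6:1 ratio (total parts = 16):
  red: 789 × 9/16 = 443.8125
  sandy: 789 × 6/16 = 295.875
  white: 789 × 1/16 = 49.3125
χ² = Σ (O − E)² / E
  red: (439 − 443.8125)² / 443.8125 = 0.0522
  sandy: (300 − 295.875)² / 295.875 = 0.0575
  white: (50 − 49.3125)² / 49.3125 = 0.0096
χ² = 0.0522 + 0.0575 + 0.0096 = 0.1193 ≈ 0.119
Degrees of freedom = 3 − 1 = 2; critical value at α = 0.05 is 5.991.
Since 0.119 < 5.991, we fail to reject the null hypothesis — the data are consistent with the 9:6:1 ratio.

0.119; consistent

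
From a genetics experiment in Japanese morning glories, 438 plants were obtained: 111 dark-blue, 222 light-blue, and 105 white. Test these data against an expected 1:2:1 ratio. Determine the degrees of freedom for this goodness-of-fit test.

2

A goodness-of-fit test with 3 phenotype classes has df = 3 − 1 = 2.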